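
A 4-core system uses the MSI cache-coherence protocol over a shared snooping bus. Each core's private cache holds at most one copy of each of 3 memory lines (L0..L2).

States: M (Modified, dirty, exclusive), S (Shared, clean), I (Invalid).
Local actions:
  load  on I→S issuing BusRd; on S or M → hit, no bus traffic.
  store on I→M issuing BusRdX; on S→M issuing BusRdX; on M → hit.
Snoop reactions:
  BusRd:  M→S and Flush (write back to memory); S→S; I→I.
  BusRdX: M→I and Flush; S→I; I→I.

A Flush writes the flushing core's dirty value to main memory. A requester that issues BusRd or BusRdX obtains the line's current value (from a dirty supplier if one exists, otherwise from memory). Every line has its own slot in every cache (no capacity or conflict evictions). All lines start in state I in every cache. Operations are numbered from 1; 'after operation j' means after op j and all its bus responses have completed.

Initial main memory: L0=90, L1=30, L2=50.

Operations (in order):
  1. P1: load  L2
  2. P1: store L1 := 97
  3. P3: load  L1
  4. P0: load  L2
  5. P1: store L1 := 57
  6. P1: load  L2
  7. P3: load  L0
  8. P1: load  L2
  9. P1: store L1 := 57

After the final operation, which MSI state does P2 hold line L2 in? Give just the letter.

  op1 P1: load  L2 → I/S/I/I on L2; bus BusRd; mem=50
  op2 P1: store L1 := 97 → I/M/I/I on L1; bus BusRdX; mem=30
  op3 P3: load  L1 → I/S/I/S on L1; bus BusRd Flush; mem=97
  op4 P0: load  L2 → S/S/I/I on L2; bus BusRd; mem=50
  op5 P1: store L1 := 57 → I/M/I/I on L1; bus BusRdX; mem=97
  op6 P1: load  L2 → S/S/I/I on L2; bus (none); mem=50
  op7 P3: load  L0 → I/I/I/S on L0; bus BusRd; mem=90
  op8 P1: load  L2 → S/S/I/I on L2; bus (none); mem=50
  op9 P1: store L1 := 57 → I/M/I/I on L1; bus (none); mem=97

state = I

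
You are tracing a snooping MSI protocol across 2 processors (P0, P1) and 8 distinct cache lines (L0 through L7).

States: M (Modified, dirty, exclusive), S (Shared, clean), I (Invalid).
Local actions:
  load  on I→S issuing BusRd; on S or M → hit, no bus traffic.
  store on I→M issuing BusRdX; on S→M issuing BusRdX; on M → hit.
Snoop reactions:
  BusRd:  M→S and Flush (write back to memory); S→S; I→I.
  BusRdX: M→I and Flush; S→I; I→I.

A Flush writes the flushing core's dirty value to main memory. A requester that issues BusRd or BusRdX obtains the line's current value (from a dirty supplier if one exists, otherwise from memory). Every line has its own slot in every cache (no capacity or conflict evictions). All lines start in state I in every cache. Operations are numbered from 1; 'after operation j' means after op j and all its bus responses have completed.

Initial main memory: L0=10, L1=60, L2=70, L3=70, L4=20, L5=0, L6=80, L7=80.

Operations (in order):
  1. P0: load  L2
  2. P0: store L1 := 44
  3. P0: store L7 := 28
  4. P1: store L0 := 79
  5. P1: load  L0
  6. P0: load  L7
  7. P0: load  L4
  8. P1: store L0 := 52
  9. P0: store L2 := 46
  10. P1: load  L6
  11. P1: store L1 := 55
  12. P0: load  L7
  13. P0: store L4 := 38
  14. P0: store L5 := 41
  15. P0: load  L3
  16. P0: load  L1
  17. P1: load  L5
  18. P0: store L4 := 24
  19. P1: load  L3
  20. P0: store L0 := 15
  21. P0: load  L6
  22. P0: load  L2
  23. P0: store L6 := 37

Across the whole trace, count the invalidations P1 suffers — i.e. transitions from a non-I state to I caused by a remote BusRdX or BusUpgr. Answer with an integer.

step 1: P0: load  L2  ⟶  SI  (L2)  txn=BusRd  M[L2]=70
step 2: P0: store L1 := 44  ⟶  MI  (L1)  txn=BusRdX  M[L1]=60
step 3: P0: store L7 := 28  ⟶  MI  (L7)  txn=BusRdX  M[L7]=80
step 4: P1: store L0 := 79  ⟶  IM  (L0)  txn=BusRdX  M[L0]=10
step 5: P1: load  L0  ⟶  IM  (L0)  txn=∅  M[L0]=10
step 6: P0: load  L7  ⟶  MI  (L7)  txn=∅  M[L7]=80
step 7: P0: load  L4  ⟶  SI  (L4)  txn=BusRd  M[L4]=20
step 8: P1: store L0 := 52  ⟶  IM  (L0)  txn=∅  M[L0]=10
step 9: P0: store L2 := 46  ⟶  MI  (L2)  txn=BusRdX  M[L2]=70
step 10: P1: load  L6  ⟶  IS  (L6)  txn=BusRd  M[L6]=80
step 11: P1: store L1 := 55  ⟶  IM  (L1)  txn=BusRdX+Flush  M[L1]=44
step 12: P0: load  L7  ⟶  MI  (L7)  txn=∅  M[L7]=80
step 13: P0: store L4 := 38  ⟶  MI  (L4)  txn=BusRdX  M[L4]=20
step 14: P0: store L5 := 41  ⟶  MI  (L5)  txn=BusRdX  M[L5]=0
step 15: P0: load  L3  ⟶  SI  (L3)  txn=BusRd  M[L3]=70
step 16: P0: load  L1  ⟶  SS  (L1)  txn=BusRd+Flush  M[L1]=55
step 17: P1: load  L5  ⟶  SS  (L5)  txn=BusRd+Flush  M[L5]=41
step 18: P0: store L4 := 24  ⟶  MI  (L4)  txn=∅  M[L4]=20
step 19: P1: load  L3  ⟶  SS  (L3)  txn=BusRd  M[L3]=70
step 20: P0: store L0 := 15  ⟶  MI  (L0)  txn=BusRdX+Flush  M[L0]=52
step 21: P0: load  L6  ⟶  SS  (L6)  txn=BusRd  M[L6]=80
step 22: P0: load  L2  ⟶  MI  (L2)  txn=∅  M[L2]=70
step 23: P0: store L6 := 37  ⟶  MI  (L6)  txn=BusRdX  M[L6]=80

invalidations = 2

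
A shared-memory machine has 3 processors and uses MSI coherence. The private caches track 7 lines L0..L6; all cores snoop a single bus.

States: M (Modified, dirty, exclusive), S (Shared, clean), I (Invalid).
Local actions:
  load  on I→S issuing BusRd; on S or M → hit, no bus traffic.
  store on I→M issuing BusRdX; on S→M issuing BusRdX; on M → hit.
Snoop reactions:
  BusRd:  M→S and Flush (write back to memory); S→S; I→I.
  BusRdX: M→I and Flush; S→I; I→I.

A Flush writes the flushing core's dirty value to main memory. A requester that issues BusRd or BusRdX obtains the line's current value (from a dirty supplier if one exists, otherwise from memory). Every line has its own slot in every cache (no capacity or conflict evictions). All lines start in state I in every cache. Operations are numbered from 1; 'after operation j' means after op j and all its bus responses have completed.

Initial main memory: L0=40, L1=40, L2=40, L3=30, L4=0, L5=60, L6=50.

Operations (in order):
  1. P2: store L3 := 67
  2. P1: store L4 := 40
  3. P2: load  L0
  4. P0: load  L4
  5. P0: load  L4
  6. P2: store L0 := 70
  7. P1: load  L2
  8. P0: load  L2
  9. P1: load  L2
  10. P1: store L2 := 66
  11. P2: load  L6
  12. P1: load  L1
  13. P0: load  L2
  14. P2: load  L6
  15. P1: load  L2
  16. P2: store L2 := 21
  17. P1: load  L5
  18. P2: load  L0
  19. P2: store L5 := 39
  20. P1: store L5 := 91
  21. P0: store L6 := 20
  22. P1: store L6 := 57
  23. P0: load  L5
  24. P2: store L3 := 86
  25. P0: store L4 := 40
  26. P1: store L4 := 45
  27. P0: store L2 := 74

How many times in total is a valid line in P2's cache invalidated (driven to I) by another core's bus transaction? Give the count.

[1] P2: store L3 := 67 | P0:I, P1:I, P2:M(67) | bus: BusRdX
[2] P1: store L4 := 40 | P0:I, P1:M(40), P2:I | bus: BusRdX
[3] P2: load  L0 | P0:I, P1:I, P2:S(40) | bus: BusRd
[4] P0: load  L4 | P0:S(40), P1:S(40), P2:I | bus: BusRd,Flush
[5] P0: load  L4 | P0:S(40), P1:S(40), P2:I | bus: none
[6] P2: store L0 := 70 | P0:I, P1:I, P2:M(70) | bus: BusRdX
[7] P1: load  L2 | P0:I, P1:S(40), P2:I | bus: BusRd
[8] P0: load  L2 | P0:S(40), P1:S(40), P2:I | bus: BusRd
[9] P1: load  L2 | P0:S(40), P1:S(40), P2:I | bus: none
[10] P1: store L2 := 66 | P0:I, P1:M(66), P2:I | bus: BusRdX
[11] P2: load  L6 | P0:I, P1:I, P2:S(50) | bus: BusRd
[12] P1: load  L1 | P0:I, P1:S(40), P2:I | bus: BusRd
[13] P0: load  L2 | P0:S(66), P1:S(66), P2:I | bus: BusRd,Flush
[14] P2: load  L6 | P0:I, P1:I, P2:S(50) | bus: none
[15] P1: load  L2 | P0:S(66), P1:S(66), P2:I | bus: none
[16] P2: store L2 := 21 | P0:I, P1:I, P2:M(21) | bus: BusRdX
[17] P1: load  L5 | P0:I, P1:S(60), P2:I | bus: BusRd
[18] P2: load  L0 | P0:I, P1:I, P2:M(70) | bus: none
[19] P2: store L5 := 39 | P0:I, P1:I, P2:M(39) | bus: BusRdX
[20] P1: store L5 := 91 | P0:I, P1:M(91), P2:I | bus: BusRdX,Flush
[21] P0: store L6 := 20 | P0:M(20), P1:I, P2:I | bus: BusRdX
[22] P1: store L6 := 57 | P0:I, P1:M(57), P2:I | bus: BusRdX,Flush
[23] P0: load  L5 | P0:S(91), P1:S(91), P2:I | bus: BusRd,Flush
[24] P2: store L3 := 86 | P0:I, P1:I, P2:M(86) | bus: none
[25] P0: store L4 := 40 | P0:M(40), P1:I, P2:I | bus: BusRdX
[26] P1: store L4 := 45 | P0:I, P1:M(45), P2:I | bus: BusRdX,Flush
[27] P0: store L2 := 74 | P0:M(74), P1:I, P2:I | bus: BusRdX,Flush

invalidations = 3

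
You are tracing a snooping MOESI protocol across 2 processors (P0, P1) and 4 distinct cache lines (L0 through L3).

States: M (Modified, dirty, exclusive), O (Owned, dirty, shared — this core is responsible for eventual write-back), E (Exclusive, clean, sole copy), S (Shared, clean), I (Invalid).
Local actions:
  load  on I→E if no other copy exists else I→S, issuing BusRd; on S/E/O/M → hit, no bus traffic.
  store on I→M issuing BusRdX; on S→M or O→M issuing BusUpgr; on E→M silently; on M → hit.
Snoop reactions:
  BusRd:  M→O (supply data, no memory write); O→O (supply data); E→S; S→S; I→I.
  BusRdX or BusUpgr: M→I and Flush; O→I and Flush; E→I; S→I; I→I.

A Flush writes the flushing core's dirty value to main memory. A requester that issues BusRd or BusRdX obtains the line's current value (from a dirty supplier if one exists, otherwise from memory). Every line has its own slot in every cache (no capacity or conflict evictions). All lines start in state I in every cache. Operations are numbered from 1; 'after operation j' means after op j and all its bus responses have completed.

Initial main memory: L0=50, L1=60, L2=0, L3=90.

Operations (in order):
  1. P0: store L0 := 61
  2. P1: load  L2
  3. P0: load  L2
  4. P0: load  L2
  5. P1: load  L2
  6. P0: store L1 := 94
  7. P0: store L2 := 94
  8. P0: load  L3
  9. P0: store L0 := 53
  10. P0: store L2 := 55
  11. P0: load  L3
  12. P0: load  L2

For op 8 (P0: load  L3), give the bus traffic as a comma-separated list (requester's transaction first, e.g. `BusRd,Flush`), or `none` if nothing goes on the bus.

1. P0: store L0 := 61  bus=[BusRdX]  L0: P0=M P1=I  mem[L0]=50
2. P1: load  L2  bus=[BusRd]  L2: P0=I P1=E  mem[L2]=0
3. P0: load  L2  bus=[BusRd]  L2: P0=S P1=S  mem[L2]=0
4. P0: load  L2  bus=[-]  L2: P0=S P1=S  mem[L2]=0
5. P1: load  L2  bus=[-]  L2: P0=S P1=S  mem[L2]=0
6. P0: store L1 := 94  bus=[BusRdX]  L1: P0=M P1=I  mem[L1]=60
7. P0: store L2 := 94  bus=[BusUpgr]  L2: P0=M P1=I  mem[L2]=0
8. P0: load  L3  bus=[BusRd]  L3: P0=E P1=I  mem[L3]=90
9. P0: store L0 := 53  bus=[-]  L0: P0=M P1=I  mem[L0]=50
10. P0: store L2 := 55  bus=[-]  L2: P0=M P1=I  mem[L2]=0
11. P0: load  L3  bus=[-]  L3: P0=E P1=I  mem[L3]=90
12. P0: load  L2  bus=[-]  L2: P0=M P1=I  mem[L2]=0

bus = BusRd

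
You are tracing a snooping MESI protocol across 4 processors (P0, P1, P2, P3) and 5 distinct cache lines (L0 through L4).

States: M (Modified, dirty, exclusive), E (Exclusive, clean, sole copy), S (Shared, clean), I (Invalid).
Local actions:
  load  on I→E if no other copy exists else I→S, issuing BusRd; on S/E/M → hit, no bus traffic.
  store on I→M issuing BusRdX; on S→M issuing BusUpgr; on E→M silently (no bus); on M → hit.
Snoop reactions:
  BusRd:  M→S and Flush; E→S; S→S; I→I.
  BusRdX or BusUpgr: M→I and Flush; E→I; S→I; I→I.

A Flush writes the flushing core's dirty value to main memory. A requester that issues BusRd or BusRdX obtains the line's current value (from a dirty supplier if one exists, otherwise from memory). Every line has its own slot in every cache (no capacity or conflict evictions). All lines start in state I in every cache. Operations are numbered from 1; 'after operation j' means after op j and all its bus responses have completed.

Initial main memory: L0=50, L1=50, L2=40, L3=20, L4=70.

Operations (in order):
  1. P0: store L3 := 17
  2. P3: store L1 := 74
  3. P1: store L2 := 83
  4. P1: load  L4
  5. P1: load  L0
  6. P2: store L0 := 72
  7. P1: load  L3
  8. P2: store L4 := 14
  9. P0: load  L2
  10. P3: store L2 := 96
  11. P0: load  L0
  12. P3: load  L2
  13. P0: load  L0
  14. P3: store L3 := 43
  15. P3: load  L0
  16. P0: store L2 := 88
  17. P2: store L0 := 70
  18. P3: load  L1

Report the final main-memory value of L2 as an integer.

step 1: P0: store L3 := 17  ⟶  MIII  (L3)  txn=BusRdX  M[L3]=20
step 2: P3: store L1 := 74  ⟶  IIIM  (L1)  txn=BusRdX  M[L1]=50
step 3: P1: store L2 := 83  ⟶  IMII  (L2)  txn=BusRdX  M[L2]=40
step 4: P1: load  L4  ⟶  IEII  (L4)  txn=BusRd  M[L4]=70
step 5: P1: load  L0  ⟶  IEII  (L0)  txn=BusRd  M[L0]=50
step 6: P2: store L0 := 72  ⟶  IIMI  (L0)  txn=BusRdX  M[L0]=50
step 7: P1: load  L3  ⟶  SSII  (L3)  txn=BusRd+Flush  M[L3]=17
step 8: P2: store L4 := 14  ⟶  IIMI  (L4)  txn=BusRdX  M[L4]=70
step 9: P0: load  L2  ⟶  SSII  (L2)  txn=BusRd+Flush  M[L2]=83
step 10: P3: store L2 := 96  ⟶  IIIM  (L2)  txn=BusRdX  M[L2]=83
step 11: P0: load  L0  ⟶  SISI  (L0)  txn=BusRd+Flush  M[L0]=72
step 12: P3: load  L2  ⟶  IIIM  (L2)  txn=∅  M[L2]=83
step 13: P0: load  L0  ⟶  SISI  (L0)  txn=∅  M[L0]=72
step 14: P3: store L3 := 43  ⟶  IIIM  (L3)  txn=BusRdX  M[L3]=17
step 15: P3: load  L0  ⟶  SISS  (L0)  txn=BusRd  M[L0]=72
step 16: P0: store L2 := 88  ⟶  MIII  (L2)  txn=BusRdX+Flush  M[L2]=96
step 17: P2: store L0 := 70  ⟶  IIMI  (L0)  txn=BusUpgr  M[L0]=72
step 18: P3: load  L1  ⟶  IIIM  (L1)  txn=∅  M[L1]=50

memory[L2] = 96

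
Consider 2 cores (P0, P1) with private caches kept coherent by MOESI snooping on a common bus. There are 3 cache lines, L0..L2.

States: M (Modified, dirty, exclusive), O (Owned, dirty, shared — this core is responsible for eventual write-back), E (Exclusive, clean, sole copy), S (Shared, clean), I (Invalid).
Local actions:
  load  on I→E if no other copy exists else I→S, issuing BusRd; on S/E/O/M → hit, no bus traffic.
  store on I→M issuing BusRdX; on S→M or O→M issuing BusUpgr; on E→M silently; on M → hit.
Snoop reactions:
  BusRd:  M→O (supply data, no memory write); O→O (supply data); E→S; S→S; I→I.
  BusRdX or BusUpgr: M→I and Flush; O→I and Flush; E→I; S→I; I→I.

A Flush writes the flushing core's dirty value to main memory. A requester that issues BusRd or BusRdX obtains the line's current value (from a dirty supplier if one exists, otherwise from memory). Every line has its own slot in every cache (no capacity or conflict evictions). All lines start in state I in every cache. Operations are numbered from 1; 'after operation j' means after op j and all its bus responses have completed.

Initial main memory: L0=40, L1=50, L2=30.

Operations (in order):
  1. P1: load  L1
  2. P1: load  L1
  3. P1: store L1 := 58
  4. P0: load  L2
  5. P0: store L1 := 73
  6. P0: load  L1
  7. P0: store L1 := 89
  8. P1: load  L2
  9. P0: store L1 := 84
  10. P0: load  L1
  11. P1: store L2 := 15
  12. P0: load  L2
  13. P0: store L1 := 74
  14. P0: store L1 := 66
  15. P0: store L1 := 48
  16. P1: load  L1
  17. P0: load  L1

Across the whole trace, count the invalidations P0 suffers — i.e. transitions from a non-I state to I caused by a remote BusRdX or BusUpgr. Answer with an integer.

invalidations = 1

[1] P1: load  L1 | P0:I, P1:E(50) | bus: BusRd
[2] P1: load  L1 | P0:I, P1:E(50) | bus: none
[3] P1: store L1 := 58 | P0:I, P1:M(58) | bus: none
[4] P0: load  L2 | P0:E(30), P1:I | bus: BusRd
[5] P0: store L1 := 73 | P0:M(73), P1:I | bus: BusRdX,Flush
[6] P0: load  L1 | P0:M(73), P1:I | bus: none
[7] P0: store L1 := 89 | P0:M(89), P1:I | bus: none
[8] P1: load  L2 | P0:S(30), P1:S(30) | bus: BusRd
[9] P0: store L1 := 84 | P0:M(84), P1:I | bus: none
[10] P0: load  L1 | P0:M(84), P1:I | bus: none
[11] P1: store L2 := 15 | P0:I, P1:M(15) | bus: BusUpgr
[12] P0: load  L2 | P0:S(15), P1:O(15) | bus: BusRd
[13] P0: store L1 := 74 | P0:M(74), P1:I | bus: none
[14] P0: store L1 := 66 | P0:M(66), P1:I | bus: none
[15] P0: store L1 := 48 | P0:M(48), P1:I | bus: none
[16] P1: load  L1 | P0:O(48), P1:S(48) | bus: BusRd
[17] P0: load  L1 | P0:O(48), P1:S(48) | bus: none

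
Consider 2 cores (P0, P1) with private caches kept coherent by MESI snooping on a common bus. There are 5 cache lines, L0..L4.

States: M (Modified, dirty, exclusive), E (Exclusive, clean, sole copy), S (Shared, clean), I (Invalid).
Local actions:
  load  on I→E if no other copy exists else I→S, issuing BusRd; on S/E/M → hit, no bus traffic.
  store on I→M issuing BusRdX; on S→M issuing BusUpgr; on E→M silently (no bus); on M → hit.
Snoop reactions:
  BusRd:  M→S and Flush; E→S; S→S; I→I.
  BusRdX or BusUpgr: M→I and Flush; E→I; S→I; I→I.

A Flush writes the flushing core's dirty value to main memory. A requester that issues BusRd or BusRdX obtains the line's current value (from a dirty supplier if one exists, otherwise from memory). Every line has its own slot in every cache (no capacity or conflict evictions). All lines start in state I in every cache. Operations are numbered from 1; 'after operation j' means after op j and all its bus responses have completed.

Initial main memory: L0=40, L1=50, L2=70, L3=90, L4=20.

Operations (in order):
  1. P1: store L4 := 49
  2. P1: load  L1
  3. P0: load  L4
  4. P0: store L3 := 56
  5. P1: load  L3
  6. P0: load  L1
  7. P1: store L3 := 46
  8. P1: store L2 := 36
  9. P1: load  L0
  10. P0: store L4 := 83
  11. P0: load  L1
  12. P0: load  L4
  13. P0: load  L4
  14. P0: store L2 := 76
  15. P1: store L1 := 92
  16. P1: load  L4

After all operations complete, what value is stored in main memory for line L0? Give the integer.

memory[L0] = 40

step 1: P1: store L4 := 49  ⟶  IM  (L4)  txn=BusRdX  M[L4]=20
step 2: P1: load  L1  ⟶  IE  (L1)  txn=BusRd  M[L1]=50
step 3: P0: load  L4  ⟶  SS  (L4)  txn=BusRd+Flush  M[L4]=49
step 4: P0: store L3 := 56  ⟶  MI  (L3)  txn=BusRdX  M[L3]=90
step 5: P1: load  L3  ⟶  SS  (L3)  txn=BusRd+Flush  M[L3]=56
step 6: P0: load  L1  ⟶  SS  (L1)  txn=BusRd  M[L1]=50
step 7: P1: store L3 := 46  ⟶  IM  (L3)  txn=BusUpgr  M[L3]=56
step 8: P1: store L2 := 36  ⟶  IM  (L2)  txn=BusRdX  M[L2]=70
step 9: P1: load  L0  ⟶  IE  (L0)  txn=BusRd  M[L0]=40
step 10: P0: store L4 := 83  ⟶  MI  (L4)  txn=BusUpgr  M[L4]=49
step 11: P0: load  L1  ⟶  SS  (L1)  txn=∅  M[L1]=50
step 12: P0: load  L4  ⟶  MI  (L4)  txn=∅  M[L4]=49
step 13: P0: load  L4  ⟶  MI  (L4)  txn=∅  M[L4]=49
step 14: P0: store L2 := 76  ⟶  MI  (L2)  txn=BusRdX+Flush  M[L2]=36
step 15: P1: store L1 := 92  ⟶  IM  (L1)  txn=BusUpgr  M[L1]=50
step 16: P1: load  L4  ⟶  SS  (L4)  txn=BusRd+Flush  M[L4]=83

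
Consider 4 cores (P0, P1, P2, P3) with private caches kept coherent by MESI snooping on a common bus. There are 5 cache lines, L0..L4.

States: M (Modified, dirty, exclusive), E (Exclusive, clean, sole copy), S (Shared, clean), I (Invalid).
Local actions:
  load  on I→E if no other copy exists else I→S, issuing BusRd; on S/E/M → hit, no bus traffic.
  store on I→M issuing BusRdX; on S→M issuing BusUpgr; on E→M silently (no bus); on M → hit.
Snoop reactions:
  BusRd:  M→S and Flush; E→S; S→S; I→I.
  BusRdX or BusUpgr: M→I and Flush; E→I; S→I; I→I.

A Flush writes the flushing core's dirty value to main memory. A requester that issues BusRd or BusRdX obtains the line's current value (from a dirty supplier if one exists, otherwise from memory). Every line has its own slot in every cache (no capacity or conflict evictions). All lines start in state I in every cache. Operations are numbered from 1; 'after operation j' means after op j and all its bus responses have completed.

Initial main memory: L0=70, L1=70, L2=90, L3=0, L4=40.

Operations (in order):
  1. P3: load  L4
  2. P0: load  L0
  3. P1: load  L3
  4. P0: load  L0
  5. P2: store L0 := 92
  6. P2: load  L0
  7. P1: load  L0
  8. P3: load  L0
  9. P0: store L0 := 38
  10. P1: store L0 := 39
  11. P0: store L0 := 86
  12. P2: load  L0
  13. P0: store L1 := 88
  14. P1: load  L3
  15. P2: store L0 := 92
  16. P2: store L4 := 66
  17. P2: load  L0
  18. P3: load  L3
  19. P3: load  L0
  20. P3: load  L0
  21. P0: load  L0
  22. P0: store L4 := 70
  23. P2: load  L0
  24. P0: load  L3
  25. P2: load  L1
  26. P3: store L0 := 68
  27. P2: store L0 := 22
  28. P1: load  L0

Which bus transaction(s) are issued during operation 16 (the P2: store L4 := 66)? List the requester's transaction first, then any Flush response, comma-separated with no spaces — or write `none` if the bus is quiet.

[1] P3: load  L4 | P0:I, P1:I, P2:I, P3:E(40) | bus: BusRd
[2] P0: load  L0 | P0:E(70), P1:I, P2:I, P3:I | bus: BusRd
[3] P1: load  L3 | P0:I, P1:E(0), P2:I, P3:I | bus: BusRd
[4] P0: load  L0 | P0:E(70), P1:I, P2:I, P3:I | bus: none
[5] P2: store L0 := 92 | P0:I, P1:I, P2:M(92), P3:I | bus: BusRdX
[6] P2: load  L0 | P0:I, P1:I, P2:M(92), P3:I | bus: none
[7] P1: load  L0 | P0:I, P1:S(92), P2:S(92), P3:I | bus: BusRd,Flush
[8] P3: load  L0 | P0:I, P1:S(92), P2:S(92), P3:S(92) | bus: BusRd
[9] P0: store L0 := 38 | P0:M(38), P1:I, P2:I, P3:I | bus: BusRdX
[10] P1: store L0 := 39 | P0:I, P1:M(39), P2:I, P3:I | bus: BusRdX,Flush
[11] P0: store L0 := 86 | P0:M(86), P1:I, P2:I, P3:I | bus: BusRdX,Flush
[12] P2: load  L0 | P0:S(86), P1:I, P2:S(86), P3:I | bus: BusRd,Flush
[13] P0: store L1 := 88 | P0:M(88), P1:I, P2:I, P3:I | bus: BusRdX
[14] P1: load  L3 | P0:I, P1:E(0), P2:I, P3:I | bus: none
[15] P2: store L0 := 92 | P0:I, P1:I, P2:M(92), P3:I | bus: BusUpgr
[16] P2: store L4 := 66 | P0:I, P1:I, P2:M(66), P3:I | bus: BusRdX
[17] P2: load  L0 | P0:I, P1:I, P2:M(92), P3:I | bus: none
[18] P3: load  L3 | P0:I, P1:S(0), P2:I, P3:S(0) | bus: BusRd
[19] P3: load  L0 | P0:I, P1:I, P2:S(92), P3:S(92) | bus: BusRd,Flush
[20] P3: load  L0 | P0:I, P1:I, P2:S(92), P3:S(92) | bus: none
[21] P0: load  L0 | P0:S(92), P1:I, P2:S(92), P3:S(92) | bus: BusRd
[22] P0: store L4 := 70 | P0:M(70), P1:I, P2:I, P3:I | bus: BusRdX,Flush
[23] P2: load  L0 | P0:S(92), P1:I, P2:S(92), P3:S(92) | bus: none
[24] P0: load  L3 | P0:S(0), P1:S(0), P2:I, P3:S(0) | bus: BusRd
[25] P2: load  L1 | P0:S(88), P1:I, P2:S(88), P3:I | bus: BusRd,Flush
[26] P3: store L0 := 68 | P0:I, P1:I, P2:I, P3:M(68) | bus: BusUpgr
[27] P2: store L0 := 22 | P0:I, P1:I, P2:M(22), P3:I | bus: BusRdX,Flush
[28] P1: load  L0 | P0:I, P1:S(22), P2:S(22), P3:I | bus: BusRd,Flush

bus = BusRdX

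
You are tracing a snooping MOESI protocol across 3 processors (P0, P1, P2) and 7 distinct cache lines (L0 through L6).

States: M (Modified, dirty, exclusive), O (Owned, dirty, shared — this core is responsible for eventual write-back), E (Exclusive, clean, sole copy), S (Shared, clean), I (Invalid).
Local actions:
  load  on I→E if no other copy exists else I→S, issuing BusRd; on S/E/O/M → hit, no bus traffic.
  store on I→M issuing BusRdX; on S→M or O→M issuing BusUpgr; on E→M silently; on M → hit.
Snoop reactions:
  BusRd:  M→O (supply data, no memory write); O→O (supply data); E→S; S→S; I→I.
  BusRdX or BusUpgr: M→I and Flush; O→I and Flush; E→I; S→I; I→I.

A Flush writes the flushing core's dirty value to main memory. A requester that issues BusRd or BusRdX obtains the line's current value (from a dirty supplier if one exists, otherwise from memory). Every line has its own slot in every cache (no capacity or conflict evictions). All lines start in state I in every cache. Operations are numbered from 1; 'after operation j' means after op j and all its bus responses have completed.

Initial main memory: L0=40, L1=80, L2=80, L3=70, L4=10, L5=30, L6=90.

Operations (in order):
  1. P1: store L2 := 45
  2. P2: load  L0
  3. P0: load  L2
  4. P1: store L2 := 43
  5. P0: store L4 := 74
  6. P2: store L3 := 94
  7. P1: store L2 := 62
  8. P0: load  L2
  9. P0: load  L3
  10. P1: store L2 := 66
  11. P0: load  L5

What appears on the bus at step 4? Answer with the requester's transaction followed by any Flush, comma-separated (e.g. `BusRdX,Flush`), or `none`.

bus = BusUpgr

step 1: P1: store L2 := 45  ⟶  IMI  (L2)  txn=BusRdX  M[L2]=80
step 2: P2: load  L0  ⟶  IIE  (L0)  txn=BusRd  M[L0]=40
step 3: P0: load  L2  ⟶  SOI  (L2)  txn=BusRd  M[L2]=80
step 4: P1: store L2 := 43  ⟶  IMI  (L2)  txn=BusUpgr  M[L2]=80
step 5: P0: store L4 := 74  ⟶  MII  (L4)  txn=BusRdX  M[L4]=10
step 6: P2: store L3 := 94  ⟶  IIM  (L3)  txn=BusRdX  M[L3]=70
step 7: P1: store L2 := 62  ⟶  IMI  (L2)  txn=∅  M[L2]=80
step 8: P0: load  L2  ⟶  SOI  (L2)  txn=BusRd  M[L2]=80
step 9: P0: load  L3  ⟶  SIO  (L3)  txn=BusRd  M[L3]=70
step 10: P1: store L2 := 66  ⟶  IMI  (L2)  txn=BusUpgr  M[L2]=80
step 11: P0: load  L5  ⟶  EII  (L5)  txn=BusRd  M[L5]=30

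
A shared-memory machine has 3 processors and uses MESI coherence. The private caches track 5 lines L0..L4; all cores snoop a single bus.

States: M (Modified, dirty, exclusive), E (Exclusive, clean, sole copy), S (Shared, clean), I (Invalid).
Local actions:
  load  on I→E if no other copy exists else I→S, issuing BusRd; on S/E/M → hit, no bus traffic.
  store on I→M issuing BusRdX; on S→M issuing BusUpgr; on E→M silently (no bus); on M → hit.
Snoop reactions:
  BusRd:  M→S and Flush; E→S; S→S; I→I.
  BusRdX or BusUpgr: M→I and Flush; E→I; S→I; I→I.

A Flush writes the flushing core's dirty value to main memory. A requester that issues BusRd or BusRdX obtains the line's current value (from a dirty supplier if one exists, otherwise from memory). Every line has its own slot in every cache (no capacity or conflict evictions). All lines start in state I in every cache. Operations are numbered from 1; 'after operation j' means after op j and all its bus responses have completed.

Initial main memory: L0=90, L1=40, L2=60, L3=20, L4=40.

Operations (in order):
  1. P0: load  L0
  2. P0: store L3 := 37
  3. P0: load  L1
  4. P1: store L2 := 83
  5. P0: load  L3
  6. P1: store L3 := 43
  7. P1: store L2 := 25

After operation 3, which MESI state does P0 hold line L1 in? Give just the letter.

step 1: P0: load  L0  ⟶  EII  (L0)  txn=BusRd  M[L0]=90
step 2: P0: store L3 := 37  ⟶  MII  (L3)  txn=BusRdX  M[L3]=20
step 3: P0: load  L1  ⟶  EII  (L1)  txn=BusRd  M[L1]=40
step 4: P1: store L2 := 83  ⟶  IMI  (L2)  txn=BusRdX  M[L2]=60
step 5: P0: load  L3  ⟶  MII  (L3)  txn=∅  M[L3]=20
step 6: P1: store L3 := 43  ⟶  IMI  (L3)  txn=BusRdX+Flush  M[L3]=37
step 7: P1: store L2 := 25  ⟶  IMI  (L2)  txn=∅  M[L2]=60

state = E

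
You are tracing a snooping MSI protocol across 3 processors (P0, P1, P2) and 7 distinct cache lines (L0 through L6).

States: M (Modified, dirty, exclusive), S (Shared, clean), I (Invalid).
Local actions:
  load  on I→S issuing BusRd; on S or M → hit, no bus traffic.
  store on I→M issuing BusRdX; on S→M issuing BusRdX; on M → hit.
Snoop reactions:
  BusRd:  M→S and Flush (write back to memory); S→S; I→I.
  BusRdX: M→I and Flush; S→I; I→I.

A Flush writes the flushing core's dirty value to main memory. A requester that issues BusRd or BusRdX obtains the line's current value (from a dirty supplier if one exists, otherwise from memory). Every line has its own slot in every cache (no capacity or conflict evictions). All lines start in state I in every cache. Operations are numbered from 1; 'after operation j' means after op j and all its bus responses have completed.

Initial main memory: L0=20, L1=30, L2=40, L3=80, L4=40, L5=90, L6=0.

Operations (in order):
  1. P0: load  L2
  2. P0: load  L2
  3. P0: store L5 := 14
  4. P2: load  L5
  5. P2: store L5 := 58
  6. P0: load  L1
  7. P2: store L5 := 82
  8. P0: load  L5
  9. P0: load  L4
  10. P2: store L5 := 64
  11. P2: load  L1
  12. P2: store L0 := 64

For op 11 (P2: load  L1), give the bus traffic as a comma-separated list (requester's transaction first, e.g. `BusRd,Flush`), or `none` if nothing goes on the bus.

bus = BusRd

step 1: P0: load  L2  ⟶  SII  (L2)  txn=BusRd  M[L2]=40
step 2: P0: load  L2  ⟶  SII  (L2)  txn=∅  M[L2]=40
step 3: P0: store L5 := 14  ⟶  MII  (L5)  txn=BusRdX  M[L5]=90
step 4: P2: load  L5  ⟶  SIS  (L5)  txn=BusRd+Flush  M[L5]=14
step 5: P2: store L5 := 58  ⟶  IIM  (L5)  txn=BusRdX  M[L5]=14
step 6: P0: load  L1  ⟶  SII  (L1)  txn=BusRd  M[L1]=30
step 7: P2: store L5 := 82  ⟶  IIM  (L5)  txn=∅  M[L5]=14
step 8: P0: load  L5  ⟶  SIS  (L5)  txn=BusRd+Flush  M[L5]=82
step 9: P0: load  L4  ⟶  SII  (L4)  txn=BusRd  M[L4]=40
step 10: P2: store L5 := 64  ⟶  IIM  (L5)  txn=BusRdX  M[L5]=82
step 11: P2: load  L1  ⟶  SIS  (L1)  txn=BusRd  M[L1]=30
step 12: P2: store L0 := 64  ⟶  IIM  (L0)  txn=BusRdX  M[L0]=20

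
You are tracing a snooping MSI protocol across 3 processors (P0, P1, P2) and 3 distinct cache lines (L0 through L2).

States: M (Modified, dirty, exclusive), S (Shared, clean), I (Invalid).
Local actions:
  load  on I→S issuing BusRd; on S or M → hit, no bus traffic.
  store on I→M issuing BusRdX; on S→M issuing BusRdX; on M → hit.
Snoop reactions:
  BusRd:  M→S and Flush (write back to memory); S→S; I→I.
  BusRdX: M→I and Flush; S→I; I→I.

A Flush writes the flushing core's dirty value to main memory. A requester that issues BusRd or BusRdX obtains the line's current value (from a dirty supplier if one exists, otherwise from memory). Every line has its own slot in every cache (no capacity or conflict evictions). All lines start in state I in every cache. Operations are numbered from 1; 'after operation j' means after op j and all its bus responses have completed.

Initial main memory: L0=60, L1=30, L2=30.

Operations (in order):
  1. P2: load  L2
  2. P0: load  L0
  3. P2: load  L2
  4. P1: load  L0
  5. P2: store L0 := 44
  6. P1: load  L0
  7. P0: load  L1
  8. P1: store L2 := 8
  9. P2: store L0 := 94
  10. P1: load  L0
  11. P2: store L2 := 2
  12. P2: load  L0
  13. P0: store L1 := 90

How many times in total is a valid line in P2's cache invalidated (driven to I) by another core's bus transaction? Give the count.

step 1: P2: load  L2  ⟶  IIS  (L2)  txn=BusRd  M[L2]=30
step 2: P0: load  L0  ⟶  SII  (L0)  txn=BusRd  M[L0]=60
step 3: P2: load  L2  ⟶  IIS  (L2)  txn=∅  M[L2]=30
step 4: P1: load  L0  ⟶  SSI  (L0)  txn=BusRd  M[L0]=60
step 5: P2: store L0 := 44  ⟶  IIM  (L0)  txn=BusRdX  M[L0]=60
step 6: P1: load  L0  ⟶  ISS  (L0)  txn=BusRd+Flush  M[L0]=44
step 7: P0: load  L1  ⟶  SII  (L1)  txn=BusRd  M[L1]=30
step 8: P1: store L2 := 8  ⟶  IMI  (L2)  txn=BusRdX  M[L2]=30
step 9: P2: store L0 := 94  ⟶  IIM  (L0)  txn=BusRdX  M[L0]=44
step 10: P1: load  L0  ⟶  ISS  (L0)  txn=BusRd+Flush  M[L0]=94
step 11: P2: store L2 := 2  ⟶  IIM  (L2)  txn=BusRdX+Flush  M[L2]=8
step 12: P2: load  L0  ⟶  ISS  (L0)  txn=∅  M[L0]=94
step 13: P0: store L1 := 90  ⟶  MII  (L1)  txn=BusRdX  M[L1]=30

invalidations = 1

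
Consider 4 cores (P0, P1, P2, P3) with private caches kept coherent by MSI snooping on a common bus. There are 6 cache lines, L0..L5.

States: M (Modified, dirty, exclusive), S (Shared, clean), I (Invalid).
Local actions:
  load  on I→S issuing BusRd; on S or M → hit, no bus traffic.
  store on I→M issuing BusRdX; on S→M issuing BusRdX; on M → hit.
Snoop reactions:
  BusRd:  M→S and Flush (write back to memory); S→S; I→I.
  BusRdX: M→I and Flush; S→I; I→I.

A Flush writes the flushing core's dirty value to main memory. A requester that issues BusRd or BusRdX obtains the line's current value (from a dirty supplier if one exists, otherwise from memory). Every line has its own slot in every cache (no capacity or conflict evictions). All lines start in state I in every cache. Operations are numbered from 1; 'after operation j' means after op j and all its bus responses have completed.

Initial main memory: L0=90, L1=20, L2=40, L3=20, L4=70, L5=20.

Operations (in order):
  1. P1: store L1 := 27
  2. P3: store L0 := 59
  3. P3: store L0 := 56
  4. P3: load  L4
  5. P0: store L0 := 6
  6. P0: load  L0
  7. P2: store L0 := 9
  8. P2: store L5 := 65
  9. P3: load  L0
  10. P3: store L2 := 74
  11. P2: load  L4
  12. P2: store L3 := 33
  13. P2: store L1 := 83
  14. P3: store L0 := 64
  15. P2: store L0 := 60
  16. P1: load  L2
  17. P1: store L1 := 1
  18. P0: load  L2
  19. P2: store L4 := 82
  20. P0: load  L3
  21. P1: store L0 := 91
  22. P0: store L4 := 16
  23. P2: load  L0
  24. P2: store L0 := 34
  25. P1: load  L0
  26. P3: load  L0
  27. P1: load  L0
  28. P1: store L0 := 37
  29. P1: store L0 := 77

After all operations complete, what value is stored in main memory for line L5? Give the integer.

  op1 P1: store L1 := 27 → I/M/I/I on L1; bus BusRdX; mem=20
  op2 P3: store L0 := 59 → I/I/I/M on L0; bus BusRdX; mem=90
  op3 P3: store L0 := 56 → I/I/I/M on L0; bus (none); mem=90
  op4 P3: load  L4 → I/I/I/S on L4; bus BusRd; mem=70
  op5 P0: store L0 := 6 → M/I/I/I on L0; bus BusRdX Flush; mem=56
  op6 P0: load  L0 → M/I/I/I on L0; bus (none); mem=56
  op7 P2: store L0 := 9 → I/I/M/I on L0; bus BusRdX Flush; mem=6
  op8 P2: store L5 := 65 → I/I/M/I on L5; bus BusRdX; mem=20
  op9 P3: load  L0 → I/I/S/S on L0; bus BusRd Flush; mem=9
  op10 P3: store L2 := 74 → I/I/I/M on L2; bus BusRdX; mem=40
  op11 P2: load  L4 → I/I/S/S on L4; bus BusRd; mem=70
  op12 P2: store L3 := 33 → I/I/M/I on L3; bus BusRdX; mem=20
  op13 P2: store L1 := 83 → I/I/M/I on L1; bus BusRdX Flush; mem=27
  op14 P3: store L0 := 64 → I/I/I/M on L0; bus BusRdX; mem=9
  op15 P2: store L0 := 60 → I/I/M/I on L0; bus BusRdX Flush; mem=64
  op16 P1: load  L2 → I/S/I/S on L2; bus BusRd Flush; mem=74
  op17 P1: store L1 := 1 → I/M/I/I on L1; bus BusRdX Flush; mem=83
  op18 P0: load  L2 → S/S/I/S on L2; bus BusRd; mem=74
  op19 P2: store L4 := 82 → I/I/M/I on L4; bus BusRdX; mem=70
  op20 P0: load  L3 → S/I/S/I on L3; bus BusRd Flush; mem=33
  op21 P1: store L0 := 91 → I/M/I/I on L0; bus BusRdX Flush; mem=60
  op22 P0: store L4 := 16 → M/I/I/I on L4; bus BusRdX Flush; mem=82
  op23 P2: load  L0 → I/S/S/I on L0; bus BusRd Flush; mem=91
  op24 P2: store L0 := 34 → I/I/M/I on L0; bus BusRdX; mem=91
  op25 P1: load  L0 → I/S/S/I on L0; bus BusRd Flush; mem=34
  op26 P3: load  L0 → I/S/S/S on L0; bus BusRd; mem=34
  op27 P1: load  L0 → I/S/S/S on L0; bus (none); mem=34
  op28 P1: store L0 := 37 → I/M/I/I on L0; bus BusRdX; mem=34
  op29 P1: store L0 := 77 → I/M/I/I on L0; bus (none); mem=34

memory[L5] = 20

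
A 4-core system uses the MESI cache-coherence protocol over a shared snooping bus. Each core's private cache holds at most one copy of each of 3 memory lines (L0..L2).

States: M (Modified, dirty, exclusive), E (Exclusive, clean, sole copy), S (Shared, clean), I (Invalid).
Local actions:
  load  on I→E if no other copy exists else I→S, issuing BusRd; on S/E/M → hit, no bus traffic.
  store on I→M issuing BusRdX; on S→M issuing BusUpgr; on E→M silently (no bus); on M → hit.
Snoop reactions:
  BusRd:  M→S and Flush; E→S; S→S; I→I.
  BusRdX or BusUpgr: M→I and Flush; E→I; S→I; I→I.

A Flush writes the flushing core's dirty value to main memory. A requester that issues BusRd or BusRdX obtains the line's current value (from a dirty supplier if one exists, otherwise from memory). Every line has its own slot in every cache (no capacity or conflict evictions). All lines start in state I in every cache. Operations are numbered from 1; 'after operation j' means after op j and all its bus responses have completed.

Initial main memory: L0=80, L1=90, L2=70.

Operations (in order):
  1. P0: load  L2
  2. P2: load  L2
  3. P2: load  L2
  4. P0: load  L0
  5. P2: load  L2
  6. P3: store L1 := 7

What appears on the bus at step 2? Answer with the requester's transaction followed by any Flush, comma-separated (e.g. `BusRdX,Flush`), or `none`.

bus = BusRd

1. P0: load  L2  bus=[BusRd]  L2: P0=E P1=I P2=I P3=I  mem[L2]=70
2. P2: load  L2  bus=[BusRd]  L2: P0=S P1=I P2=S P3=I  mem[L2]=70
3. P2: load  L2  bus=[-]  L2: P0=S P1=I P2=S P3=I  mem[L2]=70
4. P0: load  L0  bus=[BusRd]  L0: P0=E P1=I P2=I P3=I  mem[L0]=80
5. P2: load  L2  bus=[-]  L2: P0=S P1=I P2=S P3=I  mem[L2]=70
6. P3: store L1 := 7  bus=[BusRdX]  L1: P0=I P1=I P2=I P3=M  mem[L1]=90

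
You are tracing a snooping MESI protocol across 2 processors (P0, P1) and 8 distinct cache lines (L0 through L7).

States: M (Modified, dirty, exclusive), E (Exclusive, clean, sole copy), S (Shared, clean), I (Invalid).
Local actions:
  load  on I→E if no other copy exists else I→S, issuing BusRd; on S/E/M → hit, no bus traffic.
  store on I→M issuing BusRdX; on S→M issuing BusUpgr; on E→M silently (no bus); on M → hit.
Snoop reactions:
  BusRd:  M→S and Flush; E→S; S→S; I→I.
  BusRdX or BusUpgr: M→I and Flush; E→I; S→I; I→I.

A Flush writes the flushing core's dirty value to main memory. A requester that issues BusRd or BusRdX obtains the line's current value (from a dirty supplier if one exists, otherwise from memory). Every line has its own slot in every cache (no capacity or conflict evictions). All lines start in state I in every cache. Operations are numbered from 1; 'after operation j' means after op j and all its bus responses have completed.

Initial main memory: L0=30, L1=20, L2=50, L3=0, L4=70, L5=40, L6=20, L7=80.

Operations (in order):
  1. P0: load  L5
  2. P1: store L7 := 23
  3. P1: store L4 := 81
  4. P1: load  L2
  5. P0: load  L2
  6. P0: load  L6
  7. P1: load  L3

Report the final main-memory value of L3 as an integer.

[1] P0: load  L5 | P0:E(40), P1:I | bus: BusRd
[2] P1: store L7 := 23 | P0:I, P1:M(23) | bus: BusRdX
[3] P1: store L4 := 81 | P0:I, P1:M(81) | bus: BusRdX
[4] P1: load  L2 | P0:I, P1:E(50) | bus: BusRd
[5] P0: load  L2 | P0:S(50), P1:S(50) | bus: BusRd
[6] P0: load  L6 | P0:E(20), P1:I | bus: BusRd
[7] P1: load  L3 | P0:I, P1:E(0) | bus: BusRd

memory[L3] = 0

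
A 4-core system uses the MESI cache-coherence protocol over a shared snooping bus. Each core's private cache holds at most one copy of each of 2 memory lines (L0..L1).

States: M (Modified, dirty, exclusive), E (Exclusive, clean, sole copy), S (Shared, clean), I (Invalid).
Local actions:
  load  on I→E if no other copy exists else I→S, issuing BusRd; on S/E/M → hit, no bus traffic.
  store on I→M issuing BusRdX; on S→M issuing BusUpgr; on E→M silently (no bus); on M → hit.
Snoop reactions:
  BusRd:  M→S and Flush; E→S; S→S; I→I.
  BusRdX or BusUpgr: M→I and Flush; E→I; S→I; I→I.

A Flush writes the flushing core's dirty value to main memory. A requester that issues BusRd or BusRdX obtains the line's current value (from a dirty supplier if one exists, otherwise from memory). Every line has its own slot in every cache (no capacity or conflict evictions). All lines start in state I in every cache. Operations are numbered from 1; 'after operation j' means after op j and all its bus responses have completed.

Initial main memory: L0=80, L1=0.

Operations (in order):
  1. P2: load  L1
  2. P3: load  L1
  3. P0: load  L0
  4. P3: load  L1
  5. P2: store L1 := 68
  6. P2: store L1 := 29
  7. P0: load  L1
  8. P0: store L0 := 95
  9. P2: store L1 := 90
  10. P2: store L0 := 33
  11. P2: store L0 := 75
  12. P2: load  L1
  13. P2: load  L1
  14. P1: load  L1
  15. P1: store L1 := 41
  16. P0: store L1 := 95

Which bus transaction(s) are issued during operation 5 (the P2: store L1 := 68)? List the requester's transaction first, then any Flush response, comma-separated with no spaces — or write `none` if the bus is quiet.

bus = BusUpgr

  op1 P2: load  L1 → I/I/E/I on L1; bus BusRd; mem=0
  op2 P3: load  L1 → I/I/S/S on L1; bus BusRd; mem=0
  op3 P0: load  L0 → E/I/I/I on L0; bus BusRd; mem=80
  op4 P3: load  L1 → I/I/S/S on L1; bus (none); mem=0
  op5 P2: store L1 := 68 → I/I/M/I on L1; bus BusUpgr; mem=0
  op6 P2: store L1 := 29 → I/I/M/I on L1; bus (none); mem=0
  op7 P0: load  L1 → S/I/S/I on L1; bus BusRd Flush; mem=29
  op8 P0: store L0 := 95 → M/I/I/I on L0; bus (none); mem=80
  op9 P2: store L1 := 90 → I/I/M/I on L1; bus BusUpgr; mem=29
  op10 P2: store L0 := 33 → I/I/M/I on L0; bus BusRdX Flush; mem=95
  op11 P2: store L0 := 75 → I/I/M/I on L0; bus (none); mem=95
  op12 P2: load  L1 → I/I/M/I on L1; bus (none); mem=29
  op13 P2: load  L1 → I/I/M/I on L1; bus (none); mem=29
  op14 P1: load  L1 → I/S/S/I on L1; bus BusRd Flush; mem=90
  op15 P1: store L1 := 41 → I/M/I/I on L1; bus BusUpgr; mem=90
  op16 P0: store L1 := 95 → M/I/I/I on L1; bus BusRdX Flush; mem=41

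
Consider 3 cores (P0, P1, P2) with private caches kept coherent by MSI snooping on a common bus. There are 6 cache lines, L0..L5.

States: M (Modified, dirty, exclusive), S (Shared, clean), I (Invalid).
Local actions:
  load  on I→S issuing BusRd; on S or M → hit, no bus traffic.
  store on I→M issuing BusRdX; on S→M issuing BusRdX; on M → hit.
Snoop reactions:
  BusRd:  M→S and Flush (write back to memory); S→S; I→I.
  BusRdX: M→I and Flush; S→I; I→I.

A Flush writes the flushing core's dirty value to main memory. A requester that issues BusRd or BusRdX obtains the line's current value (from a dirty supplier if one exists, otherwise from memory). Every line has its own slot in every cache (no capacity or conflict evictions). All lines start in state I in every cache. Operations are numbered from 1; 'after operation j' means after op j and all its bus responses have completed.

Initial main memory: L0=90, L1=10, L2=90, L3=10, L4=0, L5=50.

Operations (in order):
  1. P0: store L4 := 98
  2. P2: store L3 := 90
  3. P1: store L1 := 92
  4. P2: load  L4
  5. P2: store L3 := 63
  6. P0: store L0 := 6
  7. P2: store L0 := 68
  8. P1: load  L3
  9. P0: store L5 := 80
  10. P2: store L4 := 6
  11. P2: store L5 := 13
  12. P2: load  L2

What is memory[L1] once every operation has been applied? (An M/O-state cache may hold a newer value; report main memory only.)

step 1: P0: store L4 := 98  ⟶  MII  (L4)  txn=BusRdX  M[L4]=0
step 2: P2: store L3 := 90  ⟶  IIM  (L3)  txn=BusRdX  M[L3]=10
step 3: P1: store L1 := 92  ⟶  IMI  (L1)  txn=BusRdX  M[L1]=10
step 4: P2: load  L4  ⟶  SIS  (L4)  txn=BusRd+Flush  M[L4]=98
step 5: P2: store L3 := 63  ⟶  IIM  (L3)  txn=∅  M[L3]=10
step 6: P0: store L0 := 6  ⟶  MII  (L0)  txn=BusRdX  M[L0]=90
step 7: P2: store L0 := 68  ⟶  IIM  (L0)  txn=BusRdX+Flush  M[L0]=6
step 8: P1: load  L3  ⟶  ISS  (L3)  txn=BusRd+Flush  M[L3]=63
step 9: P0: store L5 := 80  ⟶  MII  (L5)  txn=BusRdX  M[L5]=50
step 10: P2: store L4 := 6  ⟶  IIM  (L4)  txn=BusRdX  M[L4]=98
step 11: P2: store L5 := 13  ⟶  IIM  (L5)  txn=BusRdX+Flush  M[L5]=80
step 12: P2: load  L2  ⟶  IIS  (L2)  txn=BusRd  M[L2]=90

memory[L1] = 10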